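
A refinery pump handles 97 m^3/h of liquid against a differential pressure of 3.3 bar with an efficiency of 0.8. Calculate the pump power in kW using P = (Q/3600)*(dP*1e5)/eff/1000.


Q = 97 / 3600 = 0.0269444 m^3/s
P = 0.0269444 * (3.3 * 1e5) / 0.8 / 1000 = 11.11

11.11 kW


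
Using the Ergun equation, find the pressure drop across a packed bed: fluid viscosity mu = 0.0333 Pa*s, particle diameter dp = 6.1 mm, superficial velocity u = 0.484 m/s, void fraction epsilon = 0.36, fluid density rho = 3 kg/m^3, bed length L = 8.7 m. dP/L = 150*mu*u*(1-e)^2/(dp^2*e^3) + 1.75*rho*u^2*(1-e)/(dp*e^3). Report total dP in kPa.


dp = 6.1 mm = 0.0061 m
Viscous term = 150*0.0333*0.484*(1-0.36)^2 / (0.0061^2*0.36^3) = 570392
Inertial term = 1.75*3*0.484^2*(1-0.36) / (0.0061*0.36^3) = 2765.62
dP/L = 570392 + 2765.62 = 573158 Pa/m
dP = 573158 * 8.7 / 1000 = 4986 kPa

4986 kPa


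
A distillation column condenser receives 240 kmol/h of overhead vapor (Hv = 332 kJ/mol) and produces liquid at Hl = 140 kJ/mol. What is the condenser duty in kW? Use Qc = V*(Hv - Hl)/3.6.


Qc = 240 * (332 - 140) / 3.6 = 240 * 192 / 3.6 = 12800

12800 kW


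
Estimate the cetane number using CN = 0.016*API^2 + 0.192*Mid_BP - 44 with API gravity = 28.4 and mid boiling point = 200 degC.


CN = 0.016 * 28.4^2 + 0.192 * 200 - 44
CN = 12.90496 + 38.4 - 44 = 7.30496

7.30496


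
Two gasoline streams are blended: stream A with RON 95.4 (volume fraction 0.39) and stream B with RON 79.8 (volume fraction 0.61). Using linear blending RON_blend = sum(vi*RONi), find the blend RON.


Linear blending: RON_blend = sum(vi * RONi)
Contribution 1: 0.39 * 95.4 = 37.206
Contribution 2: 0.61 * 79.8 = 48.678
RON_blend = 37.206 + 48.678 = 85.884

85.884


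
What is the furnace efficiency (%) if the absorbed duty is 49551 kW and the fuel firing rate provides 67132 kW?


Furnace efficiency = Q_absorbed / Q_fuel * 100
= 49551 / 67132 * 100 = 73.81

73.81 %


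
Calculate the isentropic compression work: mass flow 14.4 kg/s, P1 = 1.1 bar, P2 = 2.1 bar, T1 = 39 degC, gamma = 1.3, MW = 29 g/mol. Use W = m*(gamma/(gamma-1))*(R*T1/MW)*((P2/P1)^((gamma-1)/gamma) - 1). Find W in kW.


Isentropic work: W = m*(gamma/(gamma-1))*(R*T1/MW)*((P2/P1)^((gamma-1)/gamma) - 1)
T1 = 39 + 273.15 = 312.15 K
Pressure ratio = 2.1 / 1.1 = 1.90909
Exponent = (1.3 - 1)/1.3 = 0.230769
(P2/P1)^exp - 1 = 1.90909^0.230769 - 1 = 0.16093
W = 14.4 * 1.3 / 0.3 * 8.314 * 312.15 / 29 * 0.16093 = 898.7

898.7 kW


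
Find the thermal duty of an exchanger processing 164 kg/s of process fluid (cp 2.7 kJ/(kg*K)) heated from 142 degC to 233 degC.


Q = m_dot * cp * delta_T
delta_T = 233 - 142 = 91 K
Q = 164 * 2.7 * 91
= 442.8 * 91
= 40294.8 kW

40294.8 kW


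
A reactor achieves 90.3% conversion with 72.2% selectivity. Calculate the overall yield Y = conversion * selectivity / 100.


Overall yield = conversion (%) * selectivity (%) / 100
Conversion = 90.3%, Selectivity = 72.2%
Y = 90.3 * 72.2 / 100
= 65.1966 %

65.1966 %


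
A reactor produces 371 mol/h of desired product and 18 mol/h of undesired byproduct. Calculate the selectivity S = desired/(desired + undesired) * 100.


Selectivity = desired / (desired + undesired) * 100
Total products = 371 + 18 = 389 mol/h
S = 371 / 389 * 100
= 0.9537 * 100
= 95.37 %

95.37 %


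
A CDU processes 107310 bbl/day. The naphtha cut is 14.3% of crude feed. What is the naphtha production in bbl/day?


Crude throughput = 107310 bbl/day
Fraction yield = 14.3%
yield = throughput * fraction / 100
yield = 107310 * 14.3 / 100 = 15345.33

15345.33 bbl/day


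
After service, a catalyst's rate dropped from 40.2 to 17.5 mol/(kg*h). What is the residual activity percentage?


Activity (%) = (rate_used / rate_fresh) * 100
rate_used = 17.5, rate_fresh = 40.2
= (17.5 / 40.2) * 100
= 0.4353 * 100 = 43.53

43.53 %


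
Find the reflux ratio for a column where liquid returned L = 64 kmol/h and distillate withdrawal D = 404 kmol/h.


Reflux ratio definition: R = L / D (liquid returned / distillate withdrawn)
L = 64 kmol/h, D = 404 kmol/h
R = 64 / 404 = 0.1584

0.1584


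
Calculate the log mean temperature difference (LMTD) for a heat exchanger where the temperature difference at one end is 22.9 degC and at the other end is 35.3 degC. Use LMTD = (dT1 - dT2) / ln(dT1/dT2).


LMTD = (dT1 - dT2) / ln(dT1/dT2)
= (22.9 - 35.3) / ln(22.9 / 35.3) = -12.4 / -0.432746 = 28.65

28.65 degC


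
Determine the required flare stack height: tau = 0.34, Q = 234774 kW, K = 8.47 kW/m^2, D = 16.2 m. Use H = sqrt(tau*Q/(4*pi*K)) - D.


tau*Q/(4*pi*K) = 0.34 * 234774 / (4 * pi * 8.47) = 749.956
sqrt(749.956) = 27.3853
H = 27.3853 - 16.2 = 11.19

11.19 m


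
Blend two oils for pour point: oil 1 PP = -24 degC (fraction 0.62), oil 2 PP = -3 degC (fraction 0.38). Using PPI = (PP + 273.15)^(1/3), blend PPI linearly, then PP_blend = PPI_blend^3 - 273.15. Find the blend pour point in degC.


PPI_1 = (-24 + 273.15)^(1/3) = 6.292458
PPI_2 = (-3 + 273.15)^(1/3) = 6.464501
PPI_blend = 0.62 * 6.292458 + 0.38 * 6.464501 = 6.357834
PP_blend = 6.357834^3 - 273.15 = 256.9967 - 273.15 = -16.15

-16.15 degC


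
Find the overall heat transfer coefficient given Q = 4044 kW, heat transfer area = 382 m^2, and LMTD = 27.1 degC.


From Q = U*A*LMTD, U = Q / (A * LMTD)
U = 4044 / (382 * 27.1) = 4044 / 10352.2 = 0.3906

0.3906 kW/(m^2*K)


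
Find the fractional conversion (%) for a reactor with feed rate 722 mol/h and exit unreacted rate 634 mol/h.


X = (F_in - F_out) / F_in * 100
Moles reacted = 722 - 634 = 88
X = 88 / 722 * 100
= 0.1219 * 100
= 12.19 %

12.19 %


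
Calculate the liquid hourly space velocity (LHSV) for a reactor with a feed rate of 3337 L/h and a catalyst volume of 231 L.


LHSV = volumetric feed rate / catalyst volume
= 3337 L/h / 231 L
= 14.45 h^-1

14.45 h^-1


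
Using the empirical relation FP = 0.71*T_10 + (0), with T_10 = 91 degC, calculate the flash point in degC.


FP = 0.71 * 91 + (0) = 64.61

64.61 degC


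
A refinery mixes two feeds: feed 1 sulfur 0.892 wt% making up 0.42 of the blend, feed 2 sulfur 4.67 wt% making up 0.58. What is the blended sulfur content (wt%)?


Linear sulfur blending: S_blend = x1*S1 + x2*S2
Contribution 1: 0.42 * 0.892 = 0.37464 wt%
Contribution 2: 0.58 * 4.67 = 2.7086 wt%
S_blend = 0.37464 + 2.7086 = 3.08324

3.08324 wt%


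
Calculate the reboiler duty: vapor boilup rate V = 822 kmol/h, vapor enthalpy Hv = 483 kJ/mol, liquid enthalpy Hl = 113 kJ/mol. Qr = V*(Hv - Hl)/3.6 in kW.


Qr = 822 * (483 - 113) / 3.6 = 822 * 370 / 3.6 = 84480

84480 kW


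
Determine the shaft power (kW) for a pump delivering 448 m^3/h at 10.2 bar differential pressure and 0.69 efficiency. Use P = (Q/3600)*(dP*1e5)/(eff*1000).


Q = 448 / 3600 = 0.124444 m^3/s
P = 0.124444 * (10.2 * 1e5) / 0.69 / 1000 = 184.0

184.0 kW


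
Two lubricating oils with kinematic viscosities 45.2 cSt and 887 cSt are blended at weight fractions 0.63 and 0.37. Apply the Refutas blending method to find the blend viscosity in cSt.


Refutas method: VBN_i = 14.534*ln(ln(visc_i + 0.8)) + 10.975, blended linearly by mass fraction; since VBN is linear in VBI_i = ln(ln(visc_i + 0.8)) and the fractions sum to 1, blend VBI directly: visc = exp(exp(VBI_blend)) - 0.8
VBI_1 = ln(ln(45.2 + 0.8)) = 1.34251
VBI_2 = ln(ln(887 + 0.8)) = 1.91527
VBI_blend = 0.63 * 1.34251 + 0.37 * 1.91527 = 1.55443
visc_blend = exp(exp(1.55443)) - 0.8 = 112.8

112.8 cSt


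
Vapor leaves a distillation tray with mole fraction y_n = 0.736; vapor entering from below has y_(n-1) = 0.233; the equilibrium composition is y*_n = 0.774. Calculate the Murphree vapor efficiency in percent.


Murphree vapor efficiency: EMV = (y_n - y_(n-1)) / (y*_n - y_(n-1)) * 100
EMV = (0.736 - 0.233) / (0.774 - 0.233) * 100 = 0.503 / 0.541 * 100 = 92.98

92.98 %


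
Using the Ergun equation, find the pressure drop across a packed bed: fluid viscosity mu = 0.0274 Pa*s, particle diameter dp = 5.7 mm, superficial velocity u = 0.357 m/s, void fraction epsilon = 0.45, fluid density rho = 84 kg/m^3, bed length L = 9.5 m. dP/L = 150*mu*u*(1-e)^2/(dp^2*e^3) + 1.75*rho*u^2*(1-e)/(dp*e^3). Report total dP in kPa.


dp = 5.7 mm = 0.0057 m
Viscous term = 150*0.0274*0.357*(1-0.45)^2 / (0.0057^2*0.45^3) = 149916
Inertial term = 1.75*84*0.357^2*(1-0.45) / (0.0057*0.45^3) = 19838.3
dP/L = 149916 + 19838.3 = 169754 Pa/m
dP = 169754 * 9.5 / 1000 = 1613 kPa

1613 kPa


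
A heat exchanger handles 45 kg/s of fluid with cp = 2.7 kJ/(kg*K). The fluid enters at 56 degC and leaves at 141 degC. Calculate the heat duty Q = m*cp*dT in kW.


Q = m_dot * cp * delta_T
delta_T = 141 - 56 = 85 K
Q = 45 * 2.7 * 85
= 121.5 * 85
= 10327.5 kW

10327.5 kW


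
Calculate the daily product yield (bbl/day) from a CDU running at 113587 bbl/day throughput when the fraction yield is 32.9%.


Crude throughput = 113587 bbl/day
Fraction yield = 32.9%
yield = throughput * fraction / 100
yield = 113587 * 32.9 / 100 = 37370.123

37370.123 bbl/day


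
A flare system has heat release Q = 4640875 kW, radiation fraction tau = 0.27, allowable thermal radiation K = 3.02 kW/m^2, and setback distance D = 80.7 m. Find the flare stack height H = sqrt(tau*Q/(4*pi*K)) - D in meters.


tau*Q/(4*pi*K) = 0.27 * 4640875 / (4 * pi * 3.02) = 33017.7
sqrt(33017.7) = 181.708
H = 181.708 - 80.7 = 101.0

101.0 m


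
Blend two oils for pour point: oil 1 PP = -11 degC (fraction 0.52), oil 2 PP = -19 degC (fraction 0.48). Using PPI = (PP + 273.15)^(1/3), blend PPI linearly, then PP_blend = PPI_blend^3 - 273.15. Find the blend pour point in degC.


PPI_1 = (-11 + 273.15)^(1/3) = 6.400049
PPI_2 = (-19 + 273.15)^(1/3) = 6.334272
PPI_blend = 0.52 * 6.400049 + 0.48 * 6.334272 = 6.368476
PP_blend = 6.368476^3 - 273.15 = 258.2894 - 273.15 = -14.86

-14.86 degC


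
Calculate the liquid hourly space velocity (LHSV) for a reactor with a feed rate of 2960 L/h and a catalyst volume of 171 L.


LHSV = volumetric feed rate / catalyst volume
= 2960 L/h / 171 L
= 17.31 h^-1

17.31 h^-1


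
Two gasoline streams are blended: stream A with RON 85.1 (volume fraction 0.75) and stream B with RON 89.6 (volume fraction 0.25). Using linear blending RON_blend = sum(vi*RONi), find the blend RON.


Linear blending: RON_blend = sum(vi * RONi)
Contribution 1: 0.75 * 85.1 = 63.825
Contribution 2: 0.25 * 89.6 = 22.4
RON_blend = 63.825 + 22.4 = 86.225

86.225


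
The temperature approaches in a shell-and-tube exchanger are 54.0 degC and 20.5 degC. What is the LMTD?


LMTD = (dT1 - dT2) / ln(dT1/dT2)
= (54.0 - 20.5) / ln(54.0 / 20.5) = 33.5 / 0.968559 = 34.59

34.59 degC


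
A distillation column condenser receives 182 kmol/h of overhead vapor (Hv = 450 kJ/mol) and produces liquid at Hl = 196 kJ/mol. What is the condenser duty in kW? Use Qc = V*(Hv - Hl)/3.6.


Qc = 182 * (450 - 196) / 3.6 = 182 * 254 / 3.6 = 12840

12840 kW


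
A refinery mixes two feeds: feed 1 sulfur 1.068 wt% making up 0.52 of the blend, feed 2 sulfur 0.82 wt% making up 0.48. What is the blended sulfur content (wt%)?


Linear sulfur blending: S_blend = x1*S1 + x2*S2
Contribution 1: 0.52 * 1.068 = 0.55536 wt%
Contribution 2: 0.48 * 0.82 = 0.3936 wt%
S_blend = 0.55536 + 0.3936 = 0.94896

0.94896 wt%


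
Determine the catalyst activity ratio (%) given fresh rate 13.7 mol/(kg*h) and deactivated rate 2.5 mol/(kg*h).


Activity (%) = (rate_used / rate_fresh) * 100
rate_used = 2.5, rate_fresh = 13.7
= (2.5 / 13.7) * 100
= 0.1825 * 100 = 18.25

18.25 %


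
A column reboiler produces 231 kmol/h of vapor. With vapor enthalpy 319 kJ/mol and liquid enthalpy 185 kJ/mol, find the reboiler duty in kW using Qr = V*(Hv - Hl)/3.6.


Qr = 231 * (319 - 185) / 3.6 = 231 * 134 / 3.6 = 8598

8598 kW


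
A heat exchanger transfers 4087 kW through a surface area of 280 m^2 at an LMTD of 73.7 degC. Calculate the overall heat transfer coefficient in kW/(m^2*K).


From Q = U*A*LMTD, U = Q / (A * LMTD)
U = 4087 / (280 * 73.7) = 4087 / 20636 = 0.1981

0.1981 kW/(m^2*K)


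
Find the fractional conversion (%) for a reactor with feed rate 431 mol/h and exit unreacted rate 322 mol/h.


X = (F_in - F_out) / F_in * 100
Moles reacted = 431 - 322 = 109
X = 109 / 431 * 100
= 0.2529 * 100
= 25.29 %

25.29 %


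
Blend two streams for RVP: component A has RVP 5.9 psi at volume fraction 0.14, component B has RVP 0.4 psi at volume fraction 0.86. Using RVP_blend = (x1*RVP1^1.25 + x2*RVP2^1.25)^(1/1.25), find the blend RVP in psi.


Chevron index: RVP_blend = (sum xi*RVPi^1.25)^(1/1.25)
RVP^1.25 terms: 0.14 * 5.9^1.25 + 0.86 * 0.4^1.25 = 1.56091
RVP_blend = 1.56091^(1/1.25) = 1.428

1.428 psi


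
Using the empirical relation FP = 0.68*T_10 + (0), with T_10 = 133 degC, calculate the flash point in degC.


FP = 0.68 * 133 + (0) = 90.44

90.44 degC


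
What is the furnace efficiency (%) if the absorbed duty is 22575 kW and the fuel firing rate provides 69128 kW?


Furnace efficiency = Q_absorbed / Q_fuel * 100
= 22575 / 69128 * 100 = 32.66

32.66 %


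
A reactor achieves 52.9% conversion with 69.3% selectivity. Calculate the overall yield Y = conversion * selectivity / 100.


Overall yield = conversion (%) * selectivity (%) / 100
Conversion = 52.9%, Selectivity = 69.3%
Y = 52.9 * 69.3 / 100
= 36.6597 %

36.6597 %


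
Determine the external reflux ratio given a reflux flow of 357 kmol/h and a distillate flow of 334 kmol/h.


Reflux ratio definition: R = L / D (liquid returned / distillate withdrawn)
L = 357 kmol/h, D = 334 kmol/h
R = 357 / 334 = 1.069

1.069


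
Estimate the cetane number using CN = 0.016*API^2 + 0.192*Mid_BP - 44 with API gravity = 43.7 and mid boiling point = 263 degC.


CN = 0.016 * 43.7^2 + 0.192 * 263 - 44
CN = 30.55504 + 50.496 - 44 = 37.05104

37.05104


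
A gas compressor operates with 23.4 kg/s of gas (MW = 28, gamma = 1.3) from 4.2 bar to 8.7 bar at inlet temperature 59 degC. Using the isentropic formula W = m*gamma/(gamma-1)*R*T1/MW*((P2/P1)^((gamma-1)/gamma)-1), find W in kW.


Isentropic work: W = m*(gamma/(gamma-1))*(R*T1/MW)*((P2/P1)^((gamma-1)/gamma) - 1)
T1 = 59 + 273.15 = 332.15 K
Pressure ratio = 8.7 / 4.2 = 2.07143
Exponent = (1.3 - 1)/1.3 = 0.230769
(P2/P1)^exp - 1 = 2.07143^0.230769 - 1 = 0.183002
W = 23.4 * 1.3 / 0.3 * 8.314 * 332.15 / 28 * 0.183002 = 1830

1830 kW


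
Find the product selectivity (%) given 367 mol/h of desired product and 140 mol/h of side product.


Selectivity = desired / (desired + undesired) * 100
Total products = 367 + 140 = 507 mol/h
S = 367 / 507 * 100
= 0.7239 * 100
= 72.39 %

72.39 %


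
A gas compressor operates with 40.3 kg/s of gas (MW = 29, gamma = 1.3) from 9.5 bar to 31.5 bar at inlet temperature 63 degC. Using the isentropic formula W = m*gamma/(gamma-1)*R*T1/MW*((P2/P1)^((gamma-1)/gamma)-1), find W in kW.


Isentropic work: W = m*(gamma/(gamma-1))*(R*T1/MW)*((P2/P1)^((gamma-1)/gamma) - 1)
T1 = 63 + 273.15 = 336.15 K
Pressure ratio = 31.5 / 9.5 = 3.31579
Exponent = (1.3 - 1)/1.3 = 0.230769
(P2/P1)^exp - 1 = 3.31579^0.230769 - 1 = 0.318668
W = 40.3 * 1.3 / 0.3 * 8.314 * 336.15 / 29 * 0.318668 = 5363

5363 kW


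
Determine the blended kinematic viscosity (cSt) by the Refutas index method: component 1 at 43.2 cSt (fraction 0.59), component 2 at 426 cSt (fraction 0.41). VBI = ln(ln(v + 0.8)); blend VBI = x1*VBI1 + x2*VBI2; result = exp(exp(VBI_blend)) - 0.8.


Refutas method: VBN_i = 14.534*ln(ln(visc_i + 0.8)) + 10.975, blended linearly by mass fraction; since VBN is linear in VBI_i = ln(ln(visc_i + 0.8)) and the fractions sum to 1, blend VBI directly: visc = exp(exp(VBI_blend)) - 0.8
VBI_1 = ln(ln(43.2 + 0.8)) = 1.33083
VBI_2 = ln(ln(426 + 0.8)) = 1.8011
VBI_blend = 0.59 * 1.33083 + 0.41 * 1.8011 = 1.52364
visc_blend = exp(exp(1.52364)) - 0.8 = 97.59

97.59 cSt


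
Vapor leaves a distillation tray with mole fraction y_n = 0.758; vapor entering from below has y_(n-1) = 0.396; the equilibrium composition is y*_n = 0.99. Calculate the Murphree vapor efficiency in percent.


Murphree vapor efficiency: EMV = (y_n - y_(n-1)) / (y*_n - y_(n-1)) * 100
EMV = (0.758 - 0.396) / (0.99 - 0.396) * 100 = 0.362 / 0.594 * 100 = 60.94

60.94 %


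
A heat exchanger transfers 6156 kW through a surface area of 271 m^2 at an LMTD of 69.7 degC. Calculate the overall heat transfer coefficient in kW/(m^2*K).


From Q = U*A*LMTD, U = Q / (A * LMTD)
U = 6156 / (271 * 69.7) = 6156 / 18888.7 = 0.3259

0.3259 kW/(m^2*K)


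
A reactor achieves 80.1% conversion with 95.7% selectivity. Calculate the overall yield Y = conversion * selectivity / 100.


Overall yield = conversion (%) * selectivity (%) / 100
Conversion = 80.1%, Selectivity = 95.7%
Y = 80.1 * 95.7 / 100
= 76.6557 %

76.6557 %


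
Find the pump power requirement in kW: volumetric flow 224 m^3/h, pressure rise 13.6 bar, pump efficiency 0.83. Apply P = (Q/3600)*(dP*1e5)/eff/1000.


Q = 224 / 3600 = 0.0622222 m^3/s
P = 0.0622222 * (13.6 * 1e5) / 0.83 / 1000 = 102.0

102.0 kW


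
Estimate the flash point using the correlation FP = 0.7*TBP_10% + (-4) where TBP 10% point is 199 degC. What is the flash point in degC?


FP = 0.7 * 199 + (-4) = 135.3

135.3 degC


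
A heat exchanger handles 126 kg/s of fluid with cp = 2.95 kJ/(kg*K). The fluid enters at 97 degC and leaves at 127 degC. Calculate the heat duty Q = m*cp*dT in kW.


Q = m_dot * cp * delta_T
delta_T = 127 - 97 = 30 K
Q = 126 * 2.95 * 30
= 371.7 * 30
= 11151 kW

11151 kW


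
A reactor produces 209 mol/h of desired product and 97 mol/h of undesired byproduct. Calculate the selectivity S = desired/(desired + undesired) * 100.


Selectivity = desired / (desired + undesired) * 100
Total products = 209 + 97 = 306 mol/h
S = 209 / 306 * 100
= 0.6830 * 100
= 68.30 %

68.30 %


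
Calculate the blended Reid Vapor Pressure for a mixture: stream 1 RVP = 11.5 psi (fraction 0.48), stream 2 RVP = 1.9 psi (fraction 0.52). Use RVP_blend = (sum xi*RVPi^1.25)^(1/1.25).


Chevron index: RVP_blend = (sum xi*RVPi^1.25)^(1/1.25)
RVP^1.25 terms: 0.48 * 11.5^1.25 + 0.52 * 1.9^1.25 = 11.3251
RVP_blend = 11.3251^(1/1.25) = 6.970

6.970 psi


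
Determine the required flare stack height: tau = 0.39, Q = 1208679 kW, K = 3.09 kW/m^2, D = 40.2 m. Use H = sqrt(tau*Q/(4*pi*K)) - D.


tau*Q/(4*pi*K) = 0.39 * 1208679 / (4 * pi * 3.09) = 12139.7
sqrt(12139.7) = 110.18
H = 110.18 - 40.2 = 69.98

69.98 m


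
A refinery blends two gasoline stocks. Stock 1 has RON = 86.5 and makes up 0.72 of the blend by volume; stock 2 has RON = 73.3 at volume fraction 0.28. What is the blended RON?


Linear blending: RON_blend = sum(vi * RONi)
Contribution 1: 0.72 * 86.5 = 62.28
Contribution 2: 0.28 * 73.3 = 20.524
RON_blend = 62.28 + 20.524 = 82.804

82.804


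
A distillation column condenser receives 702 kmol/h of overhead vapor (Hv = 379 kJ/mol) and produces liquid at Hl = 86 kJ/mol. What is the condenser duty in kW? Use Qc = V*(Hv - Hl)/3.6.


Qc = 702 * (379 - 86) / 3.6 = 702 * 293 / 3.6 = 57140

57140 kW


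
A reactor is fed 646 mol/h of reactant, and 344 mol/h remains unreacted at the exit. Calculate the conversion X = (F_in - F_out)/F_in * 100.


X = (F_in - F_out) / F_in * 100
Moles reacted = 646 - 344 = 302
X = 302 / 646 * 100
= 0.4675 * 100
= 46.75 %

46.75 %


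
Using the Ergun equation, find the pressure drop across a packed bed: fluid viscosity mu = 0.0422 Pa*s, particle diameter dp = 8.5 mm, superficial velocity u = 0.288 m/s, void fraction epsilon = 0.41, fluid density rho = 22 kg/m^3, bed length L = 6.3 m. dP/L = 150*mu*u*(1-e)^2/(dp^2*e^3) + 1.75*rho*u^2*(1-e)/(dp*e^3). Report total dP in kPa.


dp = 8.5 mm = 0.0085 m
Viscous term = 150*0.0422*0.288*(1-0.41)^2 / (0.0085^2*0.41^3) = 127441
Inertial term = 1.75*22*0.288^2*(1-0.41) / (0.0085*0.41^3) = 3216.08
dP/L = 127441 + 3216.08 = 130657 Pa/m
dP = 130657 * 6.3 / 1000 = 823.1 kPa

823.1 kPa


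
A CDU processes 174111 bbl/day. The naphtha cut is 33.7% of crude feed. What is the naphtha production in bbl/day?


Crude throughput = 174111 bbl/day
Fraction yield = 33.7%
yield = throughput * fraction / 100
yield = 174111 * 33.7 / 100 = 58675.407

58675.407 bbl/day


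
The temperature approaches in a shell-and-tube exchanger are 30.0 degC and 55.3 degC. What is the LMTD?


LMTD = (dT1 - dT2) / ln(dT1/dT2)
= (30.0 - 55.3) / ln(30.0 / 55.3) = -25.3 / -0.611576 = 41.37

41.37 degC


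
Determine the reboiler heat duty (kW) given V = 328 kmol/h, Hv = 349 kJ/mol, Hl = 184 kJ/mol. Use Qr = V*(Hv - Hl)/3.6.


Qr = 328 * (349 - 184) / 3.6 = 328 * 165 / 3.6 = 15030

15030 kW


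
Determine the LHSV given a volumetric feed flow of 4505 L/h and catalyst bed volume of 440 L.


LHSV = volumetric feed rate / catalyst volume
= 4505 L/h / 440 L
= 10.24 h^-1

10.24 h^-1


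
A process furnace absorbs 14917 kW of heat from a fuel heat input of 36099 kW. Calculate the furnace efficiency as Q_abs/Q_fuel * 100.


Furnace efficiency = Q_absorbed / Q_fuel * 100
= 14917 / 36099 * 100 = 41.32

41.32 %


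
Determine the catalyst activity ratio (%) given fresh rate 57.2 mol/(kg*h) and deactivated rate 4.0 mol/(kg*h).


Activity (%) = (rate_used / rate_fresh) * 100
rate_used = 4.0, rate_fresh = 57.2
= (4.0 / 57.2) * 100
= 0.06993 * 100 = 6.993

6.993 %


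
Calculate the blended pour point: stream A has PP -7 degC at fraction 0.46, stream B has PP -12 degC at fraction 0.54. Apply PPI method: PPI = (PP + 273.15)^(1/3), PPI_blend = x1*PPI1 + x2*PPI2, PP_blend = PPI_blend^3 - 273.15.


PPI_1 = (-7 + 273.15)^(1/3) = 6.432436
PPI_2 = (-12 + 273.15)^(1/3) = 6.391901
PPI_blend = 0.46 * 6.432436 + 0.54 * 6.391901 = 6.410547
PP_blend = 6.410547^3 - 273.15 = 263.4422 - 273.15 = -9.71

-9.71 degC


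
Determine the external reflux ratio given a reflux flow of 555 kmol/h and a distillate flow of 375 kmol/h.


Reflux ratio definition: R = L / D (liquid returned / distillate withdrawn)
L = 555 kmol/h, D = 375 kmol/h
R = 555 / 375 = 1.480

1.480


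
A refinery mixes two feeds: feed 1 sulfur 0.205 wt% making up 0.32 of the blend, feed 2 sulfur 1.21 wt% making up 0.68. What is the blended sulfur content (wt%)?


Linear sulfur blending: S_blend = x1*S1 + x2*S2
Contribution 1: 0.32 * 0.205 = 0.0656 wt%
Contribution 2: 0.68 * 1.21 = 0.8228 wt%
S_blend = 0.0656 + 0.8228 = 0.8884

0.8884 wt%


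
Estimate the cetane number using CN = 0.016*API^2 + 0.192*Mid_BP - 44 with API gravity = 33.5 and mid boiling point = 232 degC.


CN = 0.016 * 33.5^2 + 0.192 * 232 - 44
CN = 17.956 + 44.544 - 44 = 18.5

18.5


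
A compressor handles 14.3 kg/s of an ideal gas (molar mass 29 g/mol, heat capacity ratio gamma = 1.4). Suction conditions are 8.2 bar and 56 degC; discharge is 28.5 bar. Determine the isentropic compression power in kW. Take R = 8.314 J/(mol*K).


Isentropic work: W = m*(gamma/(gamma-1))*(R*T1/MW)*((P2/P1)^((gamma-1)/gamma) - 1)
T1 = 56 + 273.15 = 329.15 K
Pressure ratio = 28.5 / 8.2 = 3.47561
Exponent = (1.4 - 1)/1.4 = 0.285714
(P2/P1)^exp - 1 = 3.47561^0.285714 - 1 = 0.427513
W = 14.3 * 1.4 / 0.4 * 8.314 * 329.15 / 29 * 0.427513 = 2019

2019 kW


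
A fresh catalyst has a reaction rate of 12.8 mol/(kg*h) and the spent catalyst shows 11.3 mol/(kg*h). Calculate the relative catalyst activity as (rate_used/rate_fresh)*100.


Activity (%) = (rate_used / rate_fresh) * 100
rate_used = 11.3, rate_fresh = 12.8
= (11.3 / 12.8) * 100
= 0.8828 * 100 = 88.28

88.28 %


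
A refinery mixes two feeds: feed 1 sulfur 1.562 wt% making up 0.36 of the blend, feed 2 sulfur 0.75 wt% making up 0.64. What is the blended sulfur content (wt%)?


Linear sulfur blending: S_blend = x1*S1 + x2*S2
Contribution 1: 0.36 * 1.562 = 0.56232 wt%
Contribution 2: 0.64 * 0.75 = 0.48 wt%
S_blend = 0.56232 + 0.48 = 1.04232

1.04232 wt%


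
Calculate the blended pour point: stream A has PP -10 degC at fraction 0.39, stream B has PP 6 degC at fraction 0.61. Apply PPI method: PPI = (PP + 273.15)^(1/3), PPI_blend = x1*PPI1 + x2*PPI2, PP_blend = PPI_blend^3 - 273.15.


PPI_1 = (-10 + 273.15)^(1/3) = 6.408176
PPI_2 = (6 + 273.15)^(1/3) = 6.535506
PPI_blend = 0.39 * 6.408176 + 0.61 * 6.535506 = 6.485847
PP_blend = 6.485847^3 - 273.15 = 272.835 - 273.15 = -0.31

-0.31 degC


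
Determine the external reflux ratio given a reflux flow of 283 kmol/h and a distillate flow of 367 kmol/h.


Reflux ratio definition: R = L / D (liquid returned / distillate withdrawn)
L = 283 kmol/h, D = 367 kmol/h
R = 283 / 367 = 0.7711

0.7711


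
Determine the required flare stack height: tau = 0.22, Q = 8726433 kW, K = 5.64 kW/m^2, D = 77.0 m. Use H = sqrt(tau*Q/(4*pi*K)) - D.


tau*Q/(4*pi*K) = 0.22 * 8726433 / (4 * pi * 5.64) = 27087.6
sqrt(27087.6) = 164.583
H = 164.583 - 77.0 = 87.58

87.58 m


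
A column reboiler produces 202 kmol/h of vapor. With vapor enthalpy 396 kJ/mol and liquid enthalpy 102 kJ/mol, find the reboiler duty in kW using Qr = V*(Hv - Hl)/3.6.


Qr = 202 * (396 - 102) / 3.6 = 202 * 294 / 3.6 = 16500

16500 kW


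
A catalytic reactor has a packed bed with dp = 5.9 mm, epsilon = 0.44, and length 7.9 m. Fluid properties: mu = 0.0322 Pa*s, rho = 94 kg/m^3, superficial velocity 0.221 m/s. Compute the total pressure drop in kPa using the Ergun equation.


dp = 5.9 mm = 0.0059 m
Viscous term = 150*0.0322*0.221*(1-0.44)^2 / (0.0059^2*0.44^3) = 112889
Inertial term = 1.75*94*0.221^2*(1-0.44) / (0.0059*0.44^3) = 8952.17
dP/L = 112889 + 8952.17 = 121841 Pa/m
dP = 121841 * 7.9 / 1000 = 962.5 kPa

962.5 kPa


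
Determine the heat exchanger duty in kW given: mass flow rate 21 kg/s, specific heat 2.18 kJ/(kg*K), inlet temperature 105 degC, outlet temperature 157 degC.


Q = m_dot * cp * delta_T
delta_T = 157 - 105 = 52 K
Q = 21 * 2.18 * 52
= 45.78 * 52
= 2380.56 kW

2380.56 kW


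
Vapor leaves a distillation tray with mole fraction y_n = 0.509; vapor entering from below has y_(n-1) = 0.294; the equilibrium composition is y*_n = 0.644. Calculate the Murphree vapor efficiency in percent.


Murphree vapor efficiency: EMV = (y_n - y_(n-1)) / (y*_n - y_(n-1)) * 100
EMV = (0.509 - 0.294) / (0.644 - 0.294) * 100 = 0.215 / 0.35 * 100 = 61.43

61.43 %


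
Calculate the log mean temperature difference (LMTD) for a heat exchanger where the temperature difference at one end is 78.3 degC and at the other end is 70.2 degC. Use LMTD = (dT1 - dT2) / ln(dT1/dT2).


LMTD = (dT1 - dT2) / ln(dT1/dT2)
= (78.3 - 70.2) / ln(78.3 / 70.2) = 8.1 / 0.109199 = 74.18

74.18 degC


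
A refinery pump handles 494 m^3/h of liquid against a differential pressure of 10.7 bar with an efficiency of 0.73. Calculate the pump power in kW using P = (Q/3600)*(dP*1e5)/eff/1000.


Q = 494 / 3600 = 0.137222 m^3/s
P = 0.137222 * (10.7 * 1e5) / 0.73 / 1000 = 201.1

201.1 kW


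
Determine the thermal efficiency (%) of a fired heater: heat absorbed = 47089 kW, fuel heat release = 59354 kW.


Furnace efficiency = Q_absorbed / Q_fuel * 100
= 47089 / 59354 * 100 = 79.34

79.34 %


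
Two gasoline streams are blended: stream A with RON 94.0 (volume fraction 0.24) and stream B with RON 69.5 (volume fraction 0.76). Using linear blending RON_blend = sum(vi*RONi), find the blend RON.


Linear blending: RON_blend = sum(vi * RONi)
Contribution 1: 0.24 * 94.0 = 22.56
Contribution 2: 0.76 * 69.5 = 52.82
RON_blend = 22.56 + 52.82 = 75.38

75.38


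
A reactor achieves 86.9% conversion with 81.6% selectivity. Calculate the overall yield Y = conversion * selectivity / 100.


Overall yield = conversion (%) * selectivity (%) / 100
Conversion = 86.9%, Selectivity = 81.6%
Y = 86.9 * 81.6 / 100
= 70.9104 %

70.9104 %


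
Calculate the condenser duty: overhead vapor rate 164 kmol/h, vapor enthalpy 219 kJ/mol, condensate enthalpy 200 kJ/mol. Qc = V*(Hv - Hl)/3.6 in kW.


Qc = 164 * (219 - 200) / 3.6 = 164 * 19 / 3.6 = 865.6

865.6 kW


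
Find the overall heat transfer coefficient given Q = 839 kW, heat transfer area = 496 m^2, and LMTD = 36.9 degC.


From Q = U*A*LMTD, U = Q / (A * LMTD)
U = 839 / (496 * 36.9) = 839 / 18302.4 = 0.04584

0.04584 kW/(m^2*K)


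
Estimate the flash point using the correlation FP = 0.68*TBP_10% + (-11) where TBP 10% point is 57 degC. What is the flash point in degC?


FP = 0.68 * 57 + (-11) = 27.76

27.76 degC


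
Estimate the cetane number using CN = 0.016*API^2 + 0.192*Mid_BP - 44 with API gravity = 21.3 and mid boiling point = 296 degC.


CN = 0.016 * 21.3^2 + 0.192 * 296 - 44
CN = 7.25904 + 56.832 - 44 = 20.09104

20.09104


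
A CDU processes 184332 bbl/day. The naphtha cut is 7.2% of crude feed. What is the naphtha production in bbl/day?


Crude throughput = 184332 bbl/day
Fraction yield = 7.2%
yield = throughput * fraction / 100
yield = 184332 * 7.2 / 100 = 13271.904

13271.904 bbl/day


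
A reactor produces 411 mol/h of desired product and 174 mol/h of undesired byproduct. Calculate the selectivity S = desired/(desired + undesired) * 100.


Selectivity = desired / (desired + undesired) * 100
Total products = 411 + 174 = 585 mol/h
S = 411 / 585 * 100
= 0.7026 * 100
= 70.26 %

70.26 %


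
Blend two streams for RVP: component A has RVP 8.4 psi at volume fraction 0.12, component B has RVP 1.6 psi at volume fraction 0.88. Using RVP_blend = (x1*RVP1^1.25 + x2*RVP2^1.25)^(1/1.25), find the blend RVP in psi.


Chevron index: RVP_blend = (sum xi*RVPi^1.25)^(1/1.25)
RVP^1.25 terms: 0.12 * 8.4^1.25 + 0.88 * 1.6^1.25 = 3.2996
RVP_blend = 3.2996^(1/1.25) = 2.599

2.599 psi


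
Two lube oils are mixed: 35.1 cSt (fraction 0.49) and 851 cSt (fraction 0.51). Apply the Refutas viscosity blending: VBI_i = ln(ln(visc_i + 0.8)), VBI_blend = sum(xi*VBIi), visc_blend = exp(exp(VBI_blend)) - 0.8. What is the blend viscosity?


Refutas method: VBN_i = 14.534*ln(ln(visc_i + 0.8)) + 10.975, blended linearly by mass fraction; since VBN is linear in VBI_i = ln(ln(visc_i + 0.8)) and the fractions sum to 1, blend VBI directly: visc = exp(exp(VBI_blend)) - 0.8
VBI_1 = ln(ln(35.1 + 0.8)) = 1.27557
VBI_2 = ln(ln(851 + 0.8)) = 1.90915
VBI_blend = 0.49 * 1.27557 + 0.51 * 1.90915 = 1.5987
visc_blend = exp(exp(1.5987)) - 0.8 = 139.9

139.9 cSt


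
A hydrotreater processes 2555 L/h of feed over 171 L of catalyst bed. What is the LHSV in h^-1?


LHSV = volumetric feed rate / catalyst volume
= 2555 L/h / 171 L
= 14.94 h^-1

14.94 h^-1


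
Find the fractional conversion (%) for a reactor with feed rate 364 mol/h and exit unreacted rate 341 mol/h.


X = (F_in - F_out) / F_in * 100
Moles reacted = 364 - 341 = 23
X = 23 / 364 * 100
= 0.06319 * 100
= 6.319 %

6.319 %


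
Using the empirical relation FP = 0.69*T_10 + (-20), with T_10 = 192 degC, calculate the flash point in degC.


FP = 0.69 * 192 + (-20) = 112.48

112.48 degC


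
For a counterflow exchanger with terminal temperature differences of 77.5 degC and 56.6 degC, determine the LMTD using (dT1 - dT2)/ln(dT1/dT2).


LMTD = (dT1 - dT2) / ln(dT1/dT2)
= (77.5 - 56.6) / ln(77.5 / 56.6) = 20.9 / 0.314269 = 66.50

66.50 degC


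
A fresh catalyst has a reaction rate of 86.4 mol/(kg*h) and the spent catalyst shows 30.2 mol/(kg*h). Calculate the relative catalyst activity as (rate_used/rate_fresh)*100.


Activity (%) = (rate_used / rate_fresh) * 100
rate_used = 30.2, rate_fresh = 86.4
= (30.2 / 86.4) * 100
= 0.3495 * 100 = 34.95

34.95 %


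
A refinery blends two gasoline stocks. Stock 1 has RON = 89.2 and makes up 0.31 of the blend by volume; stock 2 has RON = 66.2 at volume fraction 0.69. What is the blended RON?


Linear blending: RON_blend = sum(vi * RONi)
Contribution 1: 0.31 * 89.2 = 27.652
Contribution 2: 0.69 * 66.2 = 45.678
RON_blend = 27.652 + 45.678 = 73.33

73.33


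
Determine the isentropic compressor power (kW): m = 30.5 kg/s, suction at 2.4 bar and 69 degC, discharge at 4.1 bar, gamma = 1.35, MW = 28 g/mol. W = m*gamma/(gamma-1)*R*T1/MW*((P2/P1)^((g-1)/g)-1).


Isentropic work: W = m*(gamma/(gamma-1))*(R*T1/MW)*((P2/P1)^((gamma-1)/gamma) - 1)
T1 = 69 + 273.15 = 342.15 K
Pressure ratio = 4.1 / 2.4 = 1.70833
Exponent = (1.35 - 1)/1.35 = 0.259259
(P2/P1)^exp - 1 = 1.70833^0.259259 - 1 = 0.148937
W = 30.5 * 1.35 / 0.35 * 8.314 * 342.15 / 28 * 0.148937 = 1780

1780 kW


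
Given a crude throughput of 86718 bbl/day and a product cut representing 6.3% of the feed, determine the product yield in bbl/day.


Crude throughput = 86718 bbl/day
Fraction yield = 6.3%
yield = throughput * fraction / 100
yield = 86718 * 6.3 / 100 = 5463.234

5463.234 bbl/day


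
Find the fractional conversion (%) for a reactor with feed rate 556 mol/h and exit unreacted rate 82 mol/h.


X = (F_in - F_out) / F_in * 100
Moles reacted = 556 - 82 = 474
X = 474 / 556 * 100
= 0.8525 * 100
= 85.25 %

85.25 %


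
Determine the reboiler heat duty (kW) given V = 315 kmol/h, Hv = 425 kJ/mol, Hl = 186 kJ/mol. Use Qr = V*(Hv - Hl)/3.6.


Qr = 315 * (425 - 186) / 3.6 = 315 * 239 / 3.6 = 20910

20910 kW


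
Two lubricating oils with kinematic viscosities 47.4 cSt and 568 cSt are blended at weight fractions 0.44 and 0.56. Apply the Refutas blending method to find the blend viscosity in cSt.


Refutas method: VBN_i = 14.534*ln(ln(visc_i + 0.8)) + 10.975, blended linearly by mass fraction; since VBN is linear in VBI_i = ln(ln(visc_i + 0.8)) and the fractions sum to 1, blend VBI directly: visc = exp(exp(VBI_blend)) - 0.8
VBI_1 = ln(ln(47.4 + 0.8)) = 1.35464
VBI_2 = ln(ln(568 + 0.8)) = 1.84744
VBI_blend = 0.44 * 1.35464 + 0.56 * 1.84744 = 1.63061
visc_blend = exp(exp(1.63061)) - 0.8 = 164.4

164.4 cSt


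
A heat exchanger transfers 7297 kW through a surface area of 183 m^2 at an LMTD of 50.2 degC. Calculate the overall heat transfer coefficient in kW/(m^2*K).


From Q = U*A*LMTD, U = Q / (A * LMTD)
U = 7297 / (183 * 50.2) = 7297 / 9186.6 = 0.7943

0.7943 kW/(m^2*K)


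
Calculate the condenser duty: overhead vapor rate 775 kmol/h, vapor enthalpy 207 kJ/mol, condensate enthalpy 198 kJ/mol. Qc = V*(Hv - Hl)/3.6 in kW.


Qc = 775 * (207 - 198) / 3.6 = 775 * 9 / 3.6 = 1938

1938 kW


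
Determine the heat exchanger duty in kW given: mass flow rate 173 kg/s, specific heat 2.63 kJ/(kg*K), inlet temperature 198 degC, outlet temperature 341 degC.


Q = m_dot * cp * delta_T
delta_T = 341 - 198 = 143 K
Q = 173 * 2.63 * 143
= 454.99 * 143
= 65063.57 kW

65063.57 kW


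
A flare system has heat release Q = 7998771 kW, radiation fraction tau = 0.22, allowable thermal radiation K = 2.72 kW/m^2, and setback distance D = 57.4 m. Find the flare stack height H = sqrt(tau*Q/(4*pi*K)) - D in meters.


tau*Q/(4*pi*K) = 0.22 * 7998771 / (4 * pi * 2.72) = 51483.4
sqrt(51483.4) = 226.9
H = 226.9 - 57.4 = 169.5

169.5 m


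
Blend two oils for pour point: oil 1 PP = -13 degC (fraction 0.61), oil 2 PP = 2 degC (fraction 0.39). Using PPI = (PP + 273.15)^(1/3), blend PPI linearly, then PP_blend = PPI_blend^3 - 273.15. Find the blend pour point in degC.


PPI_1 = (-13 + 273.15)^(1/3) = 6.383731
PPI_2 = (2 + 273.15)^(1/3) = 6.504139
PPI_blend = 0.61 * 6.383731 + 0.39 * 6.504139 = 6.43069
PP_blend = 6.43069^3 - 273.15 = 265.9333 - 273.15 = -7.22

-7.22 degC


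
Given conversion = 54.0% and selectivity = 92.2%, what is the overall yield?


Overall yield = conversion (%) * selectivity (%) / 100
Conversion = 54.0%, Selectivity = 92.2%
Y = 54.0 * 92.2 / 100
= 49.788 %

49.788 %


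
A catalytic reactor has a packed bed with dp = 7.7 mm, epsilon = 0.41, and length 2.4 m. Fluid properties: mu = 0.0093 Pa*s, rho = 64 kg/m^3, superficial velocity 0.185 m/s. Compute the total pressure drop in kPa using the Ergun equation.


dp = 7.7 mm = 0.0077 m
Viscous term = 150*0.0093*0.185*(1-0.41)^2 / (0.0077^2*0.41^3) = 21984.5
Inertial term = 1.75*64*0.185^2*(1-0.41) / (0.0077*0.41^3) = 4261.59
dP/L = 21984.5 + 4261.59 = 26246.1 Pa/m
dP = 26246.1 * 2.4 / 1000 = 62.99 kPa

62.99 kPa


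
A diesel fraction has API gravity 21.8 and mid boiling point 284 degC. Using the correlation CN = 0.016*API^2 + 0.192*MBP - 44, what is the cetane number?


CN = 0.016 * 21.8^2 + 0.192 * 284 - 44
CN = 7.60384 + 54.528 - 44 = 18.13184

18.13184


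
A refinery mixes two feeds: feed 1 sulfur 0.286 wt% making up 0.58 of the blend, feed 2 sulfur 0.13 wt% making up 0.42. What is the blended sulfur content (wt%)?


Linear sulfur blending: S_blend = x1*S1 + x2*S2
Contribution 1: 0.58 * 0.286 = 0.16588 wt%
Contribution 2: 0.42 * 0.13 = 0.0546 wt%
S_blend = 0.16588 + 0.0546 = 0.22048

0.22048 wt%


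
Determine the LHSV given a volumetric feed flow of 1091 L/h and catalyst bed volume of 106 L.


LHSV = volumetric feed rate / catalyst volume
= 1091 L/h / 106 L
= 10.29 h^-1

10.29 h^-1


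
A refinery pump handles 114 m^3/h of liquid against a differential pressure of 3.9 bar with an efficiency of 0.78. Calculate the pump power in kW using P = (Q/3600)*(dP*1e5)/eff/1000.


Q = 114 / 3600 = 0.0316667 m^3/s
P = 0.0316667 * (3.9 * 1e5) / 0.78 / 1000 = 15.83

15.83 kW


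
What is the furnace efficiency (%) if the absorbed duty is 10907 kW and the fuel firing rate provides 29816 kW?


Furnace efficiency = Q_absorbed / Q_fuel * 100
= 10907 / 29816 * 100 = 36.58

36.58 %


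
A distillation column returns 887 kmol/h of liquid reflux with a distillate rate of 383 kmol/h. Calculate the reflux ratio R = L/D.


Reflux ratio definition: R = L / D (liquid returned / distillate withdrawn)
L = 887 kmol/h, D = 383 kmol/h
R = 887 / 383 = 2.316

2.316


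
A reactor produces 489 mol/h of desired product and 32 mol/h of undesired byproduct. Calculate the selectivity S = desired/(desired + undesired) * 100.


Selectivity = desired / (desired + undesired) * 100
Total products = 489 + 32 = 521 mol/h
S = 489 / 521 * 100
= 0.9386 * 100
= 93.86 %

93.86 %


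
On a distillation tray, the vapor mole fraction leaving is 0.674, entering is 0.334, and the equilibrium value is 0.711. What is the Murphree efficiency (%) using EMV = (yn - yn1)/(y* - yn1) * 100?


Murphree vapor efficiency: EMV = (y_n - y_(n-1)) / (y*_n - y_(n-1)) * 100
EMV = (0.674 - 0.334) / (0.711 - 0.334) * 100 = 0.34 / 0.377 * 100 = 90.19

90.19 %


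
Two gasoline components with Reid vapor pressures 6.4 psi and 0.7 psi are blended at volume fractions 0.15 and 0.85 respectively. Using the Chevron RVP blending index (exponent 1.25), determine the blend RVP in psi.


Chevron index: RVP_blend = (sum xi*RVPi^1.25)^(1/1.25)
RVP^1.25 terms: 0.15 * 6.4^1.25 + 0.85 * 0.7^1.25 = 2.07116
RVP_blend = 2.07116^(1/1.25) = 1.790

1.790 psi


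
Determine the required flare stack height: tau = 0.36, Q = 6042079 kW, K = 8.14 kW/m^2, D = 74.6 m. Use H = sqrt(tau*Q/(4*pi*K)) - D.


tau*Q/(4*pi*K) = 0.36 * 6042079 / (4 * pi * 8.14) = 21264.5
sqrt(21264.5) = 145.824
H = 145.824 - 74.6 = 71.22

71.22 m


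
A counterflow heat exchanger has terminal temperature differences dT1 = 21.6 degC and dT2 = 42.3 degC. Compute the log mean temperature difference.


LMTD = (dT1 - dT2) / ln(dT1/dT2)
= (21.6 - 42.3) / ln(21.6 / 42.3) = -20.7 / -0.672094 = 30.80

30.80 degC


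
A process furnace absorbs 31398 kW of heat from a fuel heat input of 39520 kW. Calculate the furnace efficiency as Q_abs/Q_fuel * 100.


Furnace efficiency = Q_absorbed / Q_fuel * 100
= 31398 / 39520 * 100 = 79.45

79.45 %


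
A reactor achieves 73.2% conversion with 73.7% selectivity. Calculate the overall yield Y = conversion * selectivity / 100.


Overall yield = conversion (%) * selectivity (%) / 100
Conversion = 73.2%, Selectivity = 73.7%
Y = 73.2 * 73.7 / 100
= 53.9484 %

53.9484 %


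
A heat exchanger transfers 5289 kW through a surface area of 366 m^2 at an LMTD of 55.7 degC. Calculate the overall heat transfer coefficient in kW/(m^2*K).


From Q = U*A*LMTD, U = Q / (A * LMTD)
U = 5289 / (366 * 55.7) = 5289 / 20386.2 = 0.2594

0.2594 kW/(m^2*K)


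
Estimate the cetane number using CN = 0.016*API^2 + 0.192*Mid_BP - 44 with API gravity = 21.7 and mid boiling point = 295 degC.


CN = 0.016 * 21.7^2 + 0.192 * 295 - 44
CN = 7.53424 + 56.64 - 44 = 20.17424

20.17424
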